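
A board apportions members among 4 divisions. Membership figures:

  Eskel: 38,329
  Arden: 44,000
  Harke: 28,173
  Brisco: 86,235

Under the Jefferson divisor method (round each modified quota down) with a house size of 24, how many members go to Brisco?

11

Standard divisor 196737/24 ≈ 8197.375; standard quotas: Eskel 4.676, Arden 5.368, Harke 3.437, Brisco 10.520.
Rounding down gives 4, 5, 3, 10 = 22 seats, so the divisor must be adjusted.
With modified divisor 7500: modified quotas Eskel 5.111, Arden 5.867, Harke 3.756, Brisco 11.498.
Rounding down: Eskel 5, Arden 5, Harke 3, Brisco 11 (total 24).
Brisco receives 11.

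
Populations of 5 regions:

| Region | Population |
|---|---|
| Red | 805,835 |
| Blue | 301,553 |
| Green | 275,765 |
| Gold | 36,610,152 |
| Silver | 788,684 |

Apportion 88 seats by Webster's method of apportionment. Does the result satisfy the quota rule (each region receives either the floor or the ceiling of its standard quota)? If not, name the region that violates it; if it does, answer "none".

Gold

Standard quotas: Red 1.829, Blue 0.684, Green 0.626, Gold 83.072, Silver 1.790.
Webster allocation: Red 2, Blue 1, Green 1, Gold 82, Silver 2.
Gold has quota 83.072 (lower 83, upper 84) but receives 82 — outside the quota interval.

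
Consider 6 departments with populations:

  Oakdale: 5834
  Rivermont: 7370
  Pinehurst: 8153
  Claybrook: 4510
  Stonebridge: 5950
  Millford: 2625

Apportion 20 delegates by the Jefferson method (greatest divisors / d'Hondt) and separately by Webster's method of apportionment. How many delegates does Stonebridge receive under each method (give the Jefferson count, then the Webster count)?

Jefferson: Oakdale 3, Rivermont 4, Pinehurst 5, Claybrook 3, Stonebridge 4, Millford 1.
Webster: Oakdale 3, Rivermont 4, Pinehurst 5, Claybrook 3, Stonebridge 3, Millford 2.
Stonebridge gets 4 under Jefferson and 3 under Webster.

4 and 3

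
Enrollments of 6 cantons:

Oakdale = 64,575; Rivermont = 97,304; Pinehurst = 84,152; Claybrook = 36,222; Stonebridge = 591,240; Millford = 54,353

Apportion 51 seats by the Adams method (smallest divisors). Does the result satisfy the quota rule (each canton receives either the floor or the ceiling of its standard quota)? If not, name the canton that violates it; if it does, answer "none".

Stonebridge

Standard quotas: Oakdale 3.549, Rivermont 5.348, Pinehurst 4.626, Claybrook 1.991, Stonebridge 32.498, Millford 2.988.
Adams allocation: Oakdale 4, Rivermont 6, Pinehurst 5, Claybrook 2, Stonebridge 31, Millford 3.
Stonebridge has quota 32.498 (lower 32, upper 33) but receives 31 — outside the quota interval.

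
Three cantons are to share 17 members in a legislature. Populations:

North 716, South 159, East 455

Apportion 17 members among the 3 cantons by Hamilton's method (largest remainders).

North=9, South=2, East=6

The standard divisor is 1330/17 ≈ 78.235.
Standard quotas: North 9.152, South 2.032, East 5.816.
Lower quotas: North 9, South 2, East 5 (sum 16, leaving 1 seat).
Remainders in descending order: East 0.816, North 0.152, South 0.032.
The surplus seat goes to East.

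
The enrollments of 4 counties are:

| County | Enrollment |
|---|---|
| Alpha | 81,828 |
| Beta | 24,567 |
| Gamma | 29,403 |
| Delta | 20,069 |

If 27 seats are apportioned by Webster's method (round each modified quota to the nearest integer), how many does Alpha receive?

Standard divisor 155867/27 ≈ 5772.852; standard quotas: Alpha 14.175, Beta 4.256, Gamma 5.093, Delta 3.476.
Rounding to the nearest integer gives 14, 4, 5, 3 = 26 seats, so the divisor must be adjusted.
With modified divisor 5700: modified quotas Alpha 14.356, Beta 4.310, Gamma 5.158, Delta 3.521.
Rounding to the nearest integer: Alpha 14, Beta 4, Gamma 5, Delta 4 (total 27).
Alpha receives 14.

14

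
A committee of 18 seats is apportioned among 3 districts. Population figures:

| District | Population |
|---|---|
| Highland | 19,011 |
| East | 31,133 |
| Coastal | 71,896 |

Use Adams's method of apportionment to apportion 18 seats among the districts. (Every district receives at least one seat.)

Highland: 3, East: 5, Coastal: 10

Standard divisor 122040/18 ≈ 6780; standard quotas: Highland 2.804, East 4.592, Coastal 10.604.
Rounding up gives 3, 5, 11 = 19 seats, so the divisor must be adjusted.
With modified divisor 7500: modified quotas Highland 2.535, East 4.151, Coastal 9.586.
Rounding up: Highland 3, East 5, Coastal 10 (total 18).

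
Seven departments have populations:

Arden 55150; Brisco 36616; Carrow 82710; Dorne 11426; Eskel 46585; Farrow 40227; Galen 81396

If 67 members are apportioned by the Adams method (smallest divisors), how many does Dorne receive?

Standard divisor 354110/67 ≈ 5285.224; standard quotas: Arden 10.435, Brisco 6.928, Carrow 15.649, Dorne 2.162, Eskel 8.814, Farrow 7.611, Galen 15.401.
Rounding up gives 11, 7, 16, 3, 9, 8, 16 = 70 seats, so the divisor must be adjusted.
With modified divisor 5600: modified quotas Arden 9.848, Brisco 6.539, Carrow 14.770, Dorne 2.040, Eskel 8.319, Farrow 7.183, Galen 14.535.
Rounding up: Arden 10, Brisco 7, Carrow 15, Dorne 3, Eskel 9, Farrow 8, Galen 15 (total 67).
Dorne receives 3.

3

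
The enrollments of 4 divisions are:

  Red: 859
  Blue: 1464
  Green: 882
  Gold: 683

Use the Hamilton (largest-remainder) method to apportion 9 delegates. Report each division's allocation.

Red 2; Blue 3; Green 2; Gold 2

Total 3888; standard divisor 3888/9 = 432.
Standard quotas: Red 1.988, Blue 3.389, Green 2.042, Gold 1.581.
Lower quotas: Red 1, Blue 3, Green 2, Gold 1 (sum 7, leaving 2 seats).
Remainders in descending order: Red 0.988, Gold 0.581, Blue 0.389, Green 0.042.
The surplus seats go to Red, Gold.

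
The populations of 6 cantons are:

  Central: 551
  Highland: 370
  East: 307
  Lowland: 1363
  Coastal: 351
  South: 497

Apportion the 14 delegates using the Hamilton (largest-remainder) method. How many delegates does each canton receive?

Standard divisor: 3439 ÷ 14 ≈ 245.643.
Standard quotas: Central 2.243, Highland 1.506, East 1.250, Lowland 5.549, Coastal 1.429, South 2.023.
Lower quotas: Central 2, Highland 1, East 1, Lowland 5, Coastal 1, South 2 (sum 12, leaving 2 seats).
Remainders in descending order: Lowland 0.549, Highland 0.506, Coastal 0.429, East 0.250, Central 0.243, South 0.023.
Largest remainders: Lowland, Highland receive the extra seats.

Central=2, Highland=2, East=1, Lowland=6, Coastal=1, South=2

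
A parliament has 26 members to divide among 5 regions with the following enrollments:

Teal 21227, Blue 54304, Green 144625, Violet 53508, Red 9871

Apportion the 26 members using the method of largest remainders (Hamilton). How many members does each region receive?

Teal 2, Blue 5, Green 13, Violet 5, Red 1

The standard divisor is 283535/26 ≈ 10905.192.
Standard quotas: Teal 1.9465, Blue 4.9796, Green 13.2620, Violet 4.9067, Red 0.9052.
Lower quotas: Teal 1, Blue 4, Green 13, Violet 4, Red 0 (sum 22, leaving 4 seats).
Remainders in descending order: Blue 0.9796, Teal 0.9465, Violet 0.9067, Red 0.9052, Green 0.2620.
The surplus seats go to Blue, Teal, Violet, Red.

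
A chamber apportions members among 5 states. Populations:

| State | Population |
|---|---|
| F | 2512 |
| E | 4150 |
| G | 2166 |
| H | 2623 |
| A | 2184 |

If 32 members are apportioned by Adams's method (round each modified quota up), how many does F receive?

Standard divisor 13635/32 ≈ 426.094; standard quotas: F 5.895, E 9.740, G 5.083, H 6.156, A 5.126.
Rounding up gives 6, 10, 6, 7, 6 = 35 seats, so the divisor must be adjusted.
With modified divisor 450: modified quotas F 5.582, E 9.222, G 4.813, H 5.829, A 4.853.
Rounding up: F 6, E 10, G 5, H 6, A 5 (total 32).
F receives 6.

6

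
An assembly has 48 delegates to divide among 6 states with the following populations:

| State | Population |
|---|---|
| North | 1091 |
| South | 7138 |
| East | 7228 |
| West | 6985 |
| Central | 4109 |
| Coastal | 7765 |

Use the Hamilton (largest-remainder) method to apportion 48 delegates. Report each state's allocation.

The standard divisor is 34316/48 ≈ 714.917.
Standard quotas: North 1.5261, South 9.9844, East 10.1103, West 9.7704, Central 5.7475, Coastal 10.8614.
Lower quotas: North 1, South 9, East 10, West 9, Central 5, Coastal 10 (sum 44, leaving 4 seats).
Remainders in descending order: South 0.9844, Coastal 0.8614, West 0.7704, Central 0.7475, North 0.5261, East 0.1103.
Largest remainders: South, Coastal, West, Central receive the extra seats.

North: 1, South: 10, East: 10, West: 10, Central: 6, Coastal: 11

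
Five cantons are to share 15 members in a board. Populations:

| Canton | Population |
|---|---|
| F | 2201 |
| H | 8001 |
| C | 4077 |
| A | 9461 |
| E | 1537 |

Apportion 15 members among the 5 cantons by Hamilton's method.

F 1, H 5, C 2, A 6, E 1

The standard divisor is 25277/15 ≈ 1685.133.
Standard quotas: F 1.3061, H 4.7480, C 2.4194, A 5.6144, E 0.9121.
Lower quotas: F 1, H 4, C 2, A 5, E 0 (sum 12, leaving 3 seats).
Remainders in descending order: E 0.9121, H 0.7480, A 0.6144, C 0.4194, F 0.3061.
The surplus seats go to E, H, A.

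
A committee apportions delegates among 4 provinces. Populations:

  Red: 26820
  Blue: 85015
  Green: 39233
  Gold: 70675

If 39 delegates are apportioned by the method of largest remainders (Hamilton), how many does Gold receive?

12

Standard divisor: 221743 ÷ 39 ≈ 5685.718.
Standard quotas: Red 4.7171, Blue 14.9524, Green 6.9003, Gold 12.4303.
Lower quotas: Red 4, Blue 14, Green 6, Gold 12 (sum 36, leaving 3 seats).
Remainders in descending order: Blue 0.9524, Green 0.9003, Red 0.7171, Gold 0.4303.
Largest remainders: Blue, Green, Red receive the extra seats.
Gold receives 12.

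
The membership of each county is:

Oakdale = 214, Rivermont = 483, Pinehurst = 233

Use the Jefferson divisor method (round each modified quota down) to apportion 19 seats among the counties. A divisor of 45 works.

With modified divisor 45: modified quotas Oakdale 4.756, Rivermont 10.733, Pinehurst 5.178.
Rounding down: Oakdale 4, Rivermont 10, Pinehurst 5 (total 19).

Oakdale 4, Rivermont 10, Pinehurst 5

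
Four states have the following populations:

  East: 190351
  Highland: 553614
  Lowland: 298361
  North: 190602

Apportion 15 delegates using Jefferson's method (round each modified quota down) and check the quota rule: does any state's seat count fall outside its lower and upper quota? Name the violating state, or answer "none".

none

Standard quotas: East 2.316, Highland 6.735, Lowland 3.630, North 2.319.
Jefferson allocation: East 2, Highland 7, Lowland 4, North 2.
Every allocation lies between the lower and upper quota.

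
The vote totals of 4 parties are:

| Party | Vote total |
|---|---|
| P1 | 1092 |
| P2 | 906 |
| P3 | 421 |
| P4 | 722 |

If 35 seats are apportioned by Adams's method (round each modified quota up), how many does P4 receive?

8

Standard divisor 3141/35 ≈ 89.743; standard quotas: P1 12.168, P2 10.096, P3 4.691, P4 8.045.
Rounding up gives 13, 11, 5, 9 = 38 seats, so the divisor must be adjusted.
With modified divisor 95: modified quotas P1 11.495, P2 9.537, P3 4.432, P4 7.600.
Rounding up: P1 12, P2 10, P3 5, P4 8 (total 35).
P4 receives 8.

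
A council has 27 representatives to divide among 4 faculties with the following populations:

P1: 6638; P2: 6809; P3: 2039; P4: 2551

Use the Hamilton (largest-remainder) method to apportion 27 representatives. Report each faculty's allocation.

The standard divisor is 18037/27 ≈ 668.037.
Standard quotas: P1 9.9366, P2 10.1925, P3 3.0522, P4 3.8187.
Lower quotas: P1 9, P2 10, P3 3, P4 3 (sum 25, leaving 2 seats).
Remainders in descending order: P1 0.9366, P4 0.8187, P2 0.1925, P3 0.0522.
Largest remainders: P1, P4 receive the extra seats.

P1=10, P2=10, P3=3, P4=4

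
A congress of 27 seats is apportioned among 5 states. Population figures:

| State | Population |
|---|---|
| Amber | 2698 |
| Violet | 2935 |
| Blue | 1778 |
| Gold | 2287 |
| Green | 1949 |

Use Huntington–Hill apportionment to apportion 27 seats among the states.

With divisor 427: modified quotas Amber 6.319, Violet 6.874, Blue 4.164, Gold 5.356, Green 4.564.
Geometric-mean thresholds: Amber √(6·7)=6.481, Violet √(6·7)=6.481, Blue √(4·5)=4.472, Gold √(5·6)=5.477, Green √(4·5)=4.472.
Each quota rounded against its threshold gives Amber 6, Violet 7, Blue 4, Gold 5, Green 5 (total 27).

Amber 6, Violet 7, Blue 4, Gold 5, Green 5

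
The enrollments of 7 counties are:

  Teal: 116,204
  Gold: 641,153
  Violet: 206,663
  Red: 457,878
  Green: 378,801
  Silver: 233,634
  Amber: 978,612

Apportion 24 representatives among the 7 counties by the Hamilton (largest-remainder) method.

Teal=1; Gold=5; Violet=1; Red=4; Green=3; Silver=2; Amber=8

Standard divisor: 3012945 ÷ 24 ≈ 125539.375.
Standard quotas: Teal 0.9256, Gold 5.1072, Violet 1.6462, Red 3.6473, Green 3.0174, Silver 1.8610, Amber 7.7953.
Lower quotas: Teal 0, Gold 5, Violet 1, Red 3, Green 3, Silver 1, Amber 7 (sum 20, leaving 4 seats).
Remainders in descending order: Teal 0.9256, Silver 0.8610, Amber 0.7953, Red 0.6473, Violet 0.6462, Gold 0.1072, Green 0.0174.
The surplus seats go to Teal, Silver, Amber, Red.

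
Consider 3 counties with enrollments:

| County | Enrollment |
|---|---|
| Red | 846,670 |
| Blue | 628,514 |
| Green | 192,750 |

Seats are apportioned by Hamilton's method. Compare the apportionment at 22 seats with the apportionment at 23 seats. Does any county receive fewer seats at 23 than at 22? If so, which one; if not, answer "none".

At 22 seats: Red 11, Blue 8, Green 3.
At 23 seats: Red 12, Blue 9, Green 2.
Green drops from 3 to 2.

Green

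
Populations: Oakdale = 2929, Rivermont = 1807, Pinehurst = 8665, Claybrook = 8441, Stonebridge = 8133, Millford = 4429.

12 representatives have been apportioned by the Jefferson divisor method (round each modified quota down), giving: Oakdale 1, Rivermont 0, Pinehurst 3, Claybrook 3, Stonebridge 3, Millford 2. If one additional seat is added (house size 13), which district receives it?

Pinehurst

Priority for the next seat is population ÷ (current seats + 1).
Priorities: Oakdale 1464.500, Rivermont 1807.000, Pinehurst 2166.250, Claybrook 2110.250, Stonebridge 2033.250, Millford 1476.333.
Highest priority: Pinehurst.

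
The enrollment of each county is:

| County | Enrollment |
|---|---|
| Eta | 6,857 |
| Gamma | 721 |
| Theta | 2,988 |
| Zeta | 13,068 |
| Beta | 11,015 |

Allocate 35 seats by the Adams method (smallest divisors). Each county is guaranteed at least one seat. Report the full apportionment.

Eta=7, Gamma=1, Theta=3, Zeta=13, Beta=11

Standard divisor 34649/35 ≈ 989.971; standard quotas: Eta 6.926, Gamma 0.728, Theta 3.018, Zeta 13.200, Beta 11.127.
Rounding up gives 7, 1, 4, 14, 12 = 38 seats, so the divisor must be adjusted.
With modified divisor 1050: modified quotas Eta 6.530, Gamma 0.687, Theta 2.846, Zeta 12.446, Beta 10.490.
Rounding up: Eta 7, Gamma 1, Theta 3, Zeta 13, Beta 11 (total 35).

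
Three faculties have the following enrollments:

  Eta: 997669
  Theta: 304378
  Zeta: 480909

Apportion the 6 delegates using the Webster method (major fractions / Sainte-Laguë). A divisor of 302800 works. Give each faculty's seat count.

Eta=3, Theta=1, Zeta=2

With modified divisor 302800: modified quotas Eta 3.295, Theta 1.005, Zeta 1.588.
Rounding to the nearest integer: Eta 3, Theta 1, Zeta 2 (total 6).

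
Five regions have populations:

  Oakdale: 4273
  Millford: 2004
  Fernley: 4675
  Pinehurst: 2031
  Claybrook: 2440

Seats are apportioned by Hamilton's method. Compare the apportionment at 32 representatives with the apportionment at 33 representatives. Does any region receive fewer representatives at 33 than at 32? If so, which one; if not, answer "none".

none

At 32 seats: Oakdale 9, Millford 4, Fernley 10, Pinehurst 4, Claybrook 5.
At 33 seats: Oakdale 9, Millford 4, Fernley 10, Pinehurst 5, Claybrook 5.
No region's allocation decreased.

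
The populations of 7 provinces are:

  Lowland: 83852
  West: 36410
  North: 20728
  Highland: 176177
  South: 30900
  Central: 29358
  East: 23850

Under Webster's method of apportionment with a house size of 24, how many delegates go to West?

Standard divisor 401275/24 ≈ 16719.792; standard quotas: Lowland 5.015, West 2.178, North 1.240, Highland 10.537, South 1.848, Central 1.756, East 1.426.
Rounding to the nearest integer gives Lowland 5, West 2, North 1, Highland 11, South 2, Central 2, East 1 — total 24, matching the house size, so no adjustment is needed.
West receives 2.

2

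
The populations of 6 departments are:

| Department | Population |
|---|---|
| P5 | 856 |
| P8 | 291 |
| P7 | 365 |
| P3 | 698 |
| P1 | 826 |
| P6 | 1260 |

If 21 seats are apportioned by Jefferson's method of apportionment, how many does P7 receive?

Standard divisor 4296/21 ≈ 204.571; standard quotas: P5 4.184, P8 1.422, P7 1.784, P3 3.412, P1 4.038, P6 6.159.
Rounding down gives 4, 1, 1, 3, 4, 6 = 19 seats, so the divisor must be adjusted.
With modified divisor 177: modified quotas P5 4.836, P8 1.644, P7 2.062, P3 3.944, P1 4.667, P6 7.119.
Rounding down: P5 4, P8 1, P7 2, P3 3, P1 4, P6 7 (total 21).
P7 receives 2.

2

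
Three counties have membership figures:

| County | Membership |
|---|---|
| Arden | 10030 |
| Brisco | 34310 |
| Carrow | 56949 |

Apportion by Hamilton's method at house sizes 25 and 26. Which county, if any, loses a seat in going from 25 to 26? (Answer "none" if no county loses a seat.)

Arden

At 25 seats: Arden 3, Brisco 8, Carrow 14.
At 26 seats: Arden 2, Brisco 9, Carrow 15.
Arden drops from 3 to 2.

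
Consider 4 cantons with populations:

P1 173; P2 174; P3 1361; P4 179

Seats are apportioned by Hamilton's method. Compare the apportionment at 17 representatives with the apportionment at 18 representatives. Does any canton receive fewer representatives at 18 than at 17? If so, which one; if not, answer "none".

none

At 17 seats: P1 1, P2 2, P3 12, P4 2.
At 18 seats: P1 1, P2 2, P3 13, P4 2.
No canton's allocation decreased.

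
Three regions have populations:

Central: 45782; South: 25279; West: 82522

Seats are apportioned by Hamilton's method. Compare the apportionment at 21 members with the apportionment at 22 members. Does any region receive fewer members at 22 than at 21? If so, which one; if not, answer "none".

none

At 21 seats: Central 6, South 4, West 11.
At 22 seats: Central 6, South 4, West 12.
No region's allocation decreased.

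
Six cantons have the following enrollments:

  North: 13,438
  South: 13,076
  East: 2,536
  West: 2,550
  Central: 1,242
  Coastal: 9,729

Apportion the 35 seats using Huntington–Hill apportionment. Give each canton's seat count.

North 11, South 11, East 2, West 2, Central 1, Coastal 8

With divisor 1208: modified quotas North 11.124, South 10.825, East 2.099, West 2.111, Central 1.028, Coastal 8.054.
Geometric-mean thresholds: North √(11·12)=11.489, South √(10·11)=10.488, East √(2·3)=2.449, West √(2·3)=2.449, Central √(1·2)=1.414, Coastal √(8·9)=8.485.
Each quota rounded against its threshold gives North 11, South 11, East 2, West 2, Central 1, Coastal 8 (total 35).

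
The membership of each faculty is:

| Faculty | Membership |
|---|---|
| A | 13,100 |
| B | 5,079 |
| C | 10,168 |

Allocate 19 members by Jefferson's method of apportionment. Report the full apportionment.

A: 9, B: 3, C: 7

Standard divisor 28347/19 ≈ 1491.947; standard quotas: A 8.780, B 3.404, C 6.815.
Rounding down gives 8, 3, 6 = 17 seats, so the divisor must be adjusted.
With modified divisor 1400: modified quotas A 9.357, B 3.628, C 7.263.
Rounding down: A 9, B 3, C 7 (total 19).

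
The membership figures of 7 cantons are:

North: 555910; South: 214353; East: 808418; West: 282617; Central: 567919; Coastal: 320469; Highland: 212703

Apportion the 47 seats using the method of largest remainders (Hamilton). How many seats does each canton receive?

North: 9, South: 3, East: 13, West: 5, Central: 9, Coastal: 5, Highland: 3

The standard divisor is 2962389/47 ≈ 63029.553.
Standard quotas: North 8.8198, South 3.4008, East 12.8260, West 4.4839, Central 9.0104, Coastal 5.0844, Highland 3.3747.
Lower quotas: North 8, South 3, East 12, West 4, Central 9, Coastal 5, Highland 3 (sum 44, leaving 3 seats).
Remainders in descending order: East 0.8260, North 0.8198, West 0.4839, South 0.4008, Highland 0.3747, Coastal 0.0844, Central 0.0104.
The surplus seats go to East, North, West.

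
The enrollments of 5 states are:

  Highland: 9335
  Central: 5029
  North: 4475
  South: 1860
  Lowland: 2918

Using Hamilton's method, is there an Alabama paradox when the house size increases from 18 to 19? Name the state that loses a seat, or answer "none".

At 18 seats: Highland 7, Central 4, North 3, South 2, Lowland 2.
At 19 seats: Highland 8, Central 4, North 4, South 1, Lowland 2.
South drops from 2 to 1.

South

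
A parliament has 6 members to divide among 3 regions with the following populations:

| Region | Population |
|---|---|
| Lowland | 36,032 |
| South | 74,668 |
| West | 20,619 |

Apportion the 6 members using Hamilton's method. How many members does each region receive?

Total 131319; standard divisor 131319/6 ≈ 21886.5.
Standard quotas: Lowland 1.6463, South 3.4116, West 0.9421.
Lower quotas: Lowland 1, South 3, West 0 (sum 4, leaving 2 seats).
Remainders in descending order: West 0.9421, Lowland 0.6463, South 0.4116.
The surplus seats go to West, Lowland.

Lowland 2, South 3, West 1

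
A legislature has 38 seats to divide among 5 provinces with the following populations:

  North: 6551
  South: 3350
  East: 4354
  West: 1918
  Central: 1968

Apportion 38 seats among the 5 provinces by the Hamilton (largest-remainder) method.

North 14; South 7; East 9; West 4; Central 4

Total 18141; standard divisor 18141/38 ≈ 477.395.
Standard quotas: North 13.7224, South 7.0173, East 9.1203, West 4.0176, Central 4.1224.
Lower quotas: North 13, South 7, East 9, West 4, Central 4 (sum 37, leaving 1 seat).
Remainders in descending order: North 0.7224, Central 0.1224, East 0.1203, West 0.0176, South 0.0173.
The surplus seat goes to North.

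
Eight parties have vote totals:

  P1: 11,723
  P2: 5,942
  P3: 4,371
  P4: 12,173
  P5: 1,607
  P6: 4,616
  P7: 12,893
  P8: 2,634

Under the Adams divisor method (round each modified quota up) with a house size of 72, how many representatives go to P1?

Standard divisor 55959/72 ≈ 777.208; standard quotas: P1 15.083, P2 7.645, P3 5.624, P4 15.662, P5 2.068, P6 5.939, P7 16.589, P8 3.389.
Rounding up gives 16, 8, 6, 16, 3, 6, 17, 4 = 76 seats, so the divisor must be adjusted.
With modified divisor 820: modified quotas P1 14.296, P2 7.246, P3 5.330, P4 14.845, P5 1.960, P6 5.629, P7 15.723, P8 3.212.
Rounding up: P1 15, P2 8, P3 6, P4 15, P5 2, P6 6, P7 16, P8 4 (total 72).
P1 receives 15.

15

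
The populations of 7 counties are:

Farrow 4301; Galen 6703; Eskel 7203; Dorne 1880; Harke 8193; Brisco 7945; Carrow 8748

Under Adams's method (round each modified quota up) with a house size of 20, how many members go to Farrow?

2

Standard divisor 44973/20 ≈ 2248.65; standard quotas: Farrow 1.913, Galen 2.981, Eskel 3.203, Dorne 0.836, Harke 3.644, Brisco 3.533, Carrow 3.890.
Rounding up gives 2, 3, 4, 1, 4, 4, 4 = 22 seats, so the divisor must be adjusted.
With modified divisor 2700: modified quotas Farrow 1.593, Galen 2.483, Eskel 2.668, Dorne 0.696, Harke 3.034, Brisco 2.943, Carrow 3.240.
Rounding up: Farrow 2, Galen 3, Eskel 3, Dorne 1, Harke 4, Brisco 3, Carrow 4 (total 20).
Farrow receives 2.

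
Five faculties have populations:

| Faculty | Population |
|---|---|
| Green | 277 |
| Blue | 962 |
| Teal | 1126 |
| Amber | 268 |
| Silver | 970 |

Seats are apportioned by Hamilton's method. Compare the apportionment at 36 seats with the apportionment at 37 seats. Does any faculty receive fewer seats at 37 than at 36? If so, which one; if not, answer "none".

none

At 36 seats: Green 3, Blue 9, Teal 11, Amber 3, Silver 10.
At 37 seats: Green 3, Blue 10, Teal 11, Amber 3, Silver 10.
No faculty's allocation decreased.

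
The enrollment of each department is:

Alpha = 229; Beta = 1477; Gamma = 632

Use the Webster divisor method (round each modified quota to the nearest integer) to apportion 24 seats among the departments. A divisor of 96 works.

With modified divisor 96: modified quotas Alpha 2.385, Beta 15.385, Gamma 6.583.
Rounding to the nearest integer: Alpha 2, Beta 15, Gamma 7 (total 24).

Alpha 2, Beta 15, Gamma 7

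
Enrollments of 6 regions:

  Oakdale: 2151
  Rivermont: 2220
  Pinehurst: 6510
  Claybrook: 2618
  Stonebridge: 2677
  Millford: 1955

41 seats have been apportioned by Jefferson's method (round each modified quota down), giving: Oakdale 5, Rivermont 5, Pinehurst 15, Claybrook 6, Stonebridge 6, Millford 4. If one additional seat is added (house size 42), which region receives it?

Priority for the next seat is population ÷ (current seats + 1).
Priorities: Oakdale 358.500, Rivermont 370.000, Pinehurst 406.875, Claybrook 374.000, Stonebridge 382.429, Millford 391.000.
Highest priority: Pinehurst.

Pinehurst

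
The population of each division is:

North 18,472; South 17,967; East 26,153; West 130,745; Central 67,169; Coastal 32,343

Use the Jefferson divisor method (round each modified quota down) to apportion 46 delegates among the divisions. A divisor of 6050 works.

North 3; South 2; East 4; West 21; Central 11; Coastal 5

With modified divisor 6050: modified quotas North 3.053, South 2.970, East 4.323, West 21.611, Central 11.102, Coastal 5.346.
Rounding down: North 3, South 2, East 4, West 21, Central 11, Coastal 5 (total 46).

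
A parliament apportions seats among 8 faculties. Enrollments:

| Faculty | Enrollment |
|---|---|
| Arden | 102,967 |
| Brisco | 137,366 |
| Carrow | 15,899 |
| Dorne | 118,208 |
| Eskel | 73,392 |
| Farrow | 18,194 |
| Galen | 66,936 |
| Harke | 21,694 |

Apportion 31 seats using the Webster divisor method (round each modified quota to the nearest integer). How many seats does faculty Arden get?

Standard divisor 554656/31 ≈ 17892.129; standard quotas: Arden 5.755, Brisco 7.677, Carrow 0.889, Dorne 6.607, Eskel 4.102, Farrow 1.017, Galen 3.741, Harke 1.212.
Rounding to the nearest integer gives 6, 8, 1, 7, 4, 1, 4, 1 = 32 seats, so the divisor must be adjusted.
With modified divisor 18250: modified quotas Arden 5.642, Brisco 7.527, Carrow 0.871, Dorne 6.477, Eskel 4.021, Farrow 0.997, Galen 3.668, Harke 1.189.
Rounding to the nearest integer: Arden 6, Brisco 8, Carrow 1, Dorne 6, Eskel 4, Farrow 1, Galen 4, Harke 1 (total 31).
Arden receives 6.

6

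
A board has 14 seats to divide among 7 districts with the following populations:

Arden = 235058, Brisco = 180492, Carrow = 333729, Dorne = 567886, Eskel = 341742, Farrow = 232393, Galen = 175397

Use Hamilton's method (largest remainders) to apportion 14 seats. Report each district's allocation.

Arden=2, Brisco=1, Carrow=2, Dorne=4, Eskel=2, Farrow=2, Galen=1

The standard divisor is 2066697/14 ≈ 147621.214.
Standard quotas: Arden 1.5923, Brisco 1.2227, Carrow 2.2607, Dorne 3.8469, Eskel 2.3150, Farrow 1.5743, Galen 1.1882.
Lower quotas: Arden 1, Brisco 1, Carrow 2, Dorne 3, Eskel 2, Farrow 1, Galen 1 (sum 11, leaving 3 seats).
Remainders in descending order: Dorne 0.8469, Arden 0.5923, Farrow 0.5743, Eskel 0.3150, Carrow 0.2607, Brisco 0.2227, Galen 0.1882.
Largest remainders: Dorne, Arden, Farrow receive the extra seats.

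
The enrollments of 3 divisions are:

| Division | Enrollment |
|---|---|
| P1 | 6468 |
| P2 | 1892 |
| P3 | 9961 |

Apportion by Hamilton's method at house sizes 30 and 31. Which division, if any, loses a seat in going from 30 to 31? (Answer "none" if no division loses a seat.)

none

At 30 seats: P1 11, P2 3, P3 16.
At 31 seats: P1 11, P2 3, P3 17.
No division's allocation decreased.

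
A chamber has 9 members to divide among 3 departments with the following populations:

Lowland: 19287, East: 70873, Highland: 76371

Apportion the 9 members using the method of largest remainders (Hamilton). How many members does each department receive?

Total 166531; standard divisor 166531/9 ≈ 18503.444.
Standard quotas: Lowland 1.0423, East 3.8303, Highland 4.1274.
Lower quotas: Lowland 1, East 3, Highland 4 (sum 8, leaving 1 seat).
Remainders in descending order: East 0.8303, Highland 0.1274, Lowland 0.0423.
The surplus seat goes to East.

Lowland 1, East 4, Highland 4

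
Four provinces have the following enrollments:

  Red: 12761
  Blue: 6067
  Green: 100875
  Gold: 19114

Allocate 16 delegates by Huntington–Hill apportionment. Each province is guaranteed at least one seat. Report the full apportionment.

Red: 2, Blue: 1, Green: 11, Gold: 2

With divisor 8902: modified quotas Red 1.433, Blue 0.682, Green 11.332, Gold 2.147.
Geometric-mean thresholds: Red √(1·2)=1.414, Blue (min 1), Green √(11·12)=11.489, Gold √(2·3)=2.449.
Each quota rounded against its threshold gives Red 2, Blue 1, Green 11, Gold 2 (total 16).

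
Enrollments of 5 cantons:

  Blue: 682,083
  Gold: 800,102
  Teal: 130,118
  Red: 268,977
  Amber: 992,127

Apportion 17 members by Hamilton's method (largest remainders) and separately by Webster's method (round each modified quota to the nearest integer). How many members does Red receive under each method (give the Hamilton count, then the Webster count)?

Hamilton: Blue 4, Gold 5, Teal 1, Red 1, Amber 6.
Webster: Blue 4, Gold 4, Teal 1, Red 2, Amber 6.
Red gets 1 under Hamilton and 2 under Webster.

1 and 2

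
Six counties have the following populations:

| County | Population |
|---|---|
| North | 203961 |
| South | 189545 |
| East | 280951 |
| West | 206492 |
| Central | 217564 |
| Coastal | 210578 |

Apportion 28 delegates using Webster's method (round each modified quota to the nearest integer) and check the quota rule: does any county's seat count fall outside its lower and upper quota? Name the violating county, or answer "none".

none

Standard quotas: North 4.362, South 4.054, East 6.009, West 4.417, Central 4.653, Coastal 4.504.
Webster allocation: North 4, South 4, East 6, West 4, Central 5, Coastal 5.
Every allocation lies between the lower and upper quota.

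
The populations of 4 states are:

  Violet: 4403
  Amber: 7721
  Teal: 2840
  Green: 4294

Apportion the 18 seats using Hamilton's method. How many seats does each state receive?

Violet=4; Amber=7; Teal=3; Green=4

Standard divisor: 19258 ÷ 18 ≈ 1069.889.
Standard quotas: Violet 4.1154, Amber 7.2166, Teal 2.6545, Green 4.0135.
Lower quotas: Violet 4, Amber 7, Teal 2, Green 4 (sum 17, leaving 1 seat).
Remainders in descending order: Teal 0.6545, Amber 0.2166, Violet 0.1154, Green 0.0135.
The surplus seat goes to Teal.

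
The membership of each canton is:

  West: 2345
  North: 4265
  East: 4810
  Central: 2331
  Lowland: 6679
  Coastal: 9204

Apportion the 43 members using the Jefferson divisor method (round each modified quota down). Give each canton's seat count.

Standard divisor 29634/43 ≈ 689.163; standard quotas: West 3.403, North 6.189, East 6.979, Central 3.382, Lowland 9.691, Coastal 13.355.
Rounding down gives 3, 6, 6, 3, 9, 13 = 40 seats, so the divisor must be adjusted.
With modified divisor 640: modified quotas West 3.664, North 6.664, East 7.516, Central 3.642, Lowland 10.436, Coastal 14.381.
Rounding down: West 3, North 6, East 7, Central 3, Lowland 10, Coastal 14 (total 43).

West=3; North=6; East=7; Central=3; Lowland=10; Coastal=14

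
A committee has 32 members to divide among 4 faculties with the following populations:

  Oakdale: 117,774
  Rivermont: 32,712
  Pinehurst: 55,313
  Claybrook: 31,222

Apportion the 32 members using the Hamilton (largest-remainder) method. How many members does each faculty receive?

The standard divisor is 237021/32 ≈ 7406.906.
Standard quotas: Oakdale 15.9006, Rivermont 4.4164, Pinehurst 7.4678, Claybrook 4.2153.
Lower quotas: Oakdale 15, Rivermont 4, Pinehurst 7, Claybrook 4 (sum 30, leaving 2 seats).
Remainders in descending order: Oakdale 0.9006, Pinehurst 0.4678, Rivermont 0.4164, Claybrook 0.2153.
Largest remainders: Oakdale, Pinehurst receive the extra seats.

Oakdale=16, Rivermont=4, Pinehurst=8, Claybrook=4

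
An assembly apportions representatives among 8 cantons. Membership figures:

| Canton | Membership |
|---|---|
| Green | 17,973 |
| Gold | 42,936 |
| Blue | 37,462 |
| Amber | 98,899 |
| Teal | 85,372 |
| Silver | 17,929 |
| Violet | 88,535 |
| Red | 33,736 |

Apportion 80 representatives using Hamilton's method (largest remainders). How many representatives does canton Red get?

Total 422842; standard divisor 422842/80 ≈ 5285.525.
Standard quotas: Green 3.4004, Gold 8.1233, Blue 7.0877, Amber 18.7113, Teal 16.1520, Silver 3.3921, Violet 16.7505, Red 6.3827.
Lower quotas: Green 3, Gold 8, Blue 7, Amber 18, Teal 16, Silver 3, Violet 16, Red 6 (sum 77, leaving 3 seats).
Remainders in descending order: Violet 0.7505, Amber 0.7113, Green 0.4004, Silver 0.3921, Red 0.3827, Teal 0.1520, Gold 0.1233, Blue 0.0877.
Largest remainders: Violet, Amber, Green receive the extra seats.
Red receives 6.

6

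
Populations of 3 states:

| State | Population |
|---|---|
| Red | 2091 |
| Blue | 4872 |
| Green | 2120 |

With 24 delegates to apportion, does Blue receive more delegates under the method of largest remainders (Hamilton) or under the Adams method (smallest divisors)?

Hamilton: Red 5, Blue 13, Green 6.
Adams: Red 6, Blue 12, Green 6.
Blue gets 13 under Hamilton and 12 under Adams.

Hamilton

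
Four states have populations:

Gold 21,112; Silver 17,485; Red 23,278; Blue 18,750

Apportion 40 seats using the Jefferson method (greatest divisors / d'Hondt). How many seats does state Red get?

Standard divisor 80625/40 ≈ 2015.625; standard quotas: Gold 10.474, Silver 8.675, Red 11.549, Blue 9.302.
Rounding down gives 10, 8, 11, 9 = 38 seats, so the divisor must be adjusted.
With modified divisor 1930: modified quotas Gold 10.939, Silver 9.060, Red 12.061, Blue 9.715.
Rounding down: Gold 10, Silver 9, Red 12, Blue 9 (total 40).
Red receives 12.

12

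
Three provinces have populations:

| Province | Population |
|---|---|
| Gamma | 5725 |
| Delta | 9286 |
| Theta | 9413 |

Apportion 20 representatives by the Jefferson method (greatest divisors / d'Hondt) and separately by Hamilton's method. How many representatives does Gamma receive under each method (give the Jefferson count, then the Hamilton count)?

Jefferson: Gamma 4, Delta 8, Theta 8.
Hamilton: Gamma 5, Delta 7, Theta 8.
Gamma gets 4 under Jefferson and 5 under Hamilton.

4 and 5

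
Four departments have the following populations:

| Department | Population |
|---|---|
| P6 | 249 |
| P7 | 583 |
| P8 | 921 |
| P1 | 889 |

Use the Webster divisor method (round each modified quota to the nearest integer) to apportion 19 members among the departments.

P6 2; P7 4; P8 7; P1 6

Standard divisor 2642/19 ≈ 139.053; standard quotas: P6 1.791, P7 4.193, P8 6.623, P1 6.393.
Rounding to the nearest integer gives P6 2, P7 4, P8 7, P1 6 — total 19, matching the house size, so no adjustment is needed.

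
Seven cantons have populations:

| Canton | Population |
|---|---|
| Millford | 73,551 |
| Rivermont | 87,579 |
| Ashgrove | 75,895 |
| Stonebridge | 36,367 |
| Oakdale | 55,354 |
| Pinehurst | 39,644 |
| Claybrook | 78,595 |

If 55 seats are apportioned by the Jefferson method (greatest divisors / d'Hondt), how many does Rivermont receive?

Standard divisor 446985/55 ≈ 8127; standard quotas: Millford 9.050, Rivermont 10.776, Ashgrove 9.339, Stonebridge 4.475, Oakdale 6.811, Pinehurst 4.878, Claybrook 9.671.
Rounding down gives 9, 10, 9, 4, 6, 4, 9 = 51 seats, so the divisor must be adjusted.
With modified divisor 7700: modified quotas Millford 9.552, Rivermont 11.374, Ashgrove 9.856, Stonebridge 4.723, Oakdale 7.189, Pinehurst 5.149, Claybrook 10.207.
Rounding down: Millford 9, Rivermont 11, Ashgrove 9, Stonebridge 4, Oakdale 7, Pinehurst 5, Claybrook 10 (total 55).
Rivermont receives 11.

11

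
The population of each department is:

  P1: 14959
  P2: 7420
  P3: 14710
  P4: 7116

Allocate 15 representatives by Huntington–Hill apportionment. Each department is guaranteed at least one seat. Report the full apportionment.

P1=5, P2=3, P3=5, P4=2

With divisor 2967: modified quotas P1 5.042, P2 2.501, P3 4.958, P4 2.398.
Geometric-mean thresholds: P1 √(5·6)=5.477, P2 √(2·3)=2.449, P3 √(4·5)=4.472, P4 √(2·3)=2.449.
Each quota rounded against its threshold gives P1 5, P2 3, P3 5, P4 2 (total 15).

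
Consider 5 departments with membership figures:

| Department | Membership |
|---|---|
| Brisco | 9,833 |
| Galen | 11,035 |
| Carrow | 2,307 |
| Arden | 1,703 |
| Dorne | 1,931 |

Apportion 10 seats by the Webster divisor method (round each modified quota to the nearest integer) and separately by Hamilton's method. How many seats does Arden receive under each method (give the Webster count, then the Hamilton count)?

1 and 0

Webster: Brisco 3, Galen 4, Carrow 1, Arden 1, Dorne 1.
Hamilton: Brisco 4, Galen 4, Carrow 1, Arden 0, Dorne 1.
Arden gets 1 under Webster and 0 under Hamilton.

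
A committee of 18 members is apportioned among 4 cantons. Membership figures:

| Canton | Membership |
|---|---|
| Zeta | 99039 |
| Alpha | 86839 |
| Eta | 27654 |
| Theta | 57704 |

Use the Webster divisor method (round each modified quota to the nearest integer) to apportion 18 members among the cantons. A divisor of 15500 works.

Zeta: 6; Alpha: 6; Eta: 2; Theta: 4

With modified divisor 15500: modified quotas Zeta 6.390, Alpha 5.603, Eta 1.784, Theta 3.723.
Rounding to the nearest integer: Zeta 6, Alpha 6, Eta 2, Theta 4 (total 18).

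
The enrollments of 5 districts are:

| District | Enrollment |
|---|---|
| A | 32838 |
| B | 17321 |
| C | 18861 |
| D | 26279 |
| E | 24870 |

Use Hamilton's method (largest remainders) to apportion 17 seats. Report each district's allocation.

A=5, B=2, C=3, D=4, E=3

The standard divisor is 120169/17 ≈ 7068.765.
Standard quotas: A 4.6455, B 2.4504, C 2.6682, D 3.7176, E 3.5183.
Lower quotas: A 4, B 2, C 2, D 3, E 3 (sum 14, leaving 3 seats).
Remainders in descending order: D 0.7176, C 0.6682, A 0.6455, E 0.5183, B 0.4504.
The surplus seats go to D, C, A.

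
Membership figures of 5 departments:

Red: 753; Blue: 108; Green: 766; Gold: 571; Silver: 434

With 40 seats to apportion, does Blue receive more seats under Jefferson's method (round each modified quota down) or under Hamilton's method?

Jefferson: Red 12, Blue 1, Green 12, Gold 9, Silver 6.
Hamilton: Red 11, Blue 2, Green 12, Gold 9, Silver 6.
Blue gets 1 under Jefferson and 2 under Hamilton.

Hamilton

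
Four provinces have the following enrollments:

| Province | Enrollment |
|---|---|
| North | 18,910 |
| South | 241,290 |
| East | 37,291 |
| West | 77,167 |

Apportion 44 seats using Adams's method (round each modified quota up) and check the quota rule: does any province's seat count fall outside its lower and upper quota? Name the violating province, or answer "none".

South

Standard quotas: North 2.221, South 28.337, East 4.379, West 9.063.
Adams allocation: North 3, South 27, East 5, West 9.
South has quota 28.337 (lower 28, upper 29) but receives 27 — outside the quota interval.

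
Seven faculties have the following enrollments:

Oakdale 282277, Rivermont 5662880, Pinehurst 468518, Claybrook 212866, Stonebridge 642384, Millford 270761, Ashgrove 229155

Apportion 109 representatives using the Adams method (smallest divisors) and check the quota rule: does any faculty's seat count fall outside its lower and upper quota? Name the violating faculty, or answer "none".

Standard quotas: Oakdale 3.960, Rivermont 79.453, Pinehurst 6.573, Claybrook 2.987, Stonebridge 9.013, Millford 3.799, Ashgrove 3.215.
Adams allocation: Oakdale 4, Rivermont 78, Pinehurst 7, Claybrook 3, Stonebridge 9, Millford 4, Ashgrove 4.
Rivermont has quota 79.453 (lower 79, upper 80) but receives 78 — outside the quota interval.

Rivermont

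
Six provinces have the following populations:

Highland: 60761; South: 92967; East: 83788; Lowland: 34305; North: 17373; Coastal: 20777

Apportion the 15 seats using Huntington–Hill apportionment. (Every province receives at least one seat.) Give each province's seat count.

With divisor 22488: modified quotas Highland 2.702, South 4.134, East 3.726, Lowland 1.525, North 0.773, Coastal 0.924.
Geometric-mean thresholds: Highland √(2·3)=2.449, South √(4·5)=4.472, East √(3·4)=3.464, Lowland √(1·2)=1.414, North (min 1), Coastal (min 1).
Each quota rounded against its threshold gives Highland 3, South 4, East 4, Lowland 2, North 1, Coastal 1 (total 15).

Highland: 3, South: 4, East: 4, Lowland: 2, North: 1, Coastal: 1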